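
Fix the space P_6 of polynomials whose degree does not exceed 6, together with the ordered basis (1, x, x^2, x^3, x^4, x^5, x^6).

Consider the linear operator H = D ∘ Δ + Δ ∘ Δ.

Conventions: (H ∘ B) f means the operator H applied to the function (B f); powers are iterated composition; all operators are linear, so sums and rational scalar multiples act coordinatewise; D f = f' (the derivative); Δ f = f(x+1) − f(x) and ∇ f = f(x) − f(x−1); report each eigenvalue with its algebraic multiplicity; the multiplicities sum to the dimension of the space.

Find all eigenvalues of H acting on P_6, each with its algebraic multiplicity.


λ = 0 (multiplicity 7)

image of 1: 0
image of x: 0
image of x^2: 4
image of x^3: 12x + 9
image of x^4: 24x^2 + 36x + 18
image of x^5: 40x^3 + 90x^2 + 90x + 35
image of x^6: 60x^4 + 180x^3 + 270x^2 + 210x + 68
the matrix is upper triangular; its diagonal is (0, 0, 0, 0, 0, 0, 0)
for a triangular matrix the eigenvalues are the diagonal entries, with algebraic multiplicity their repetition count


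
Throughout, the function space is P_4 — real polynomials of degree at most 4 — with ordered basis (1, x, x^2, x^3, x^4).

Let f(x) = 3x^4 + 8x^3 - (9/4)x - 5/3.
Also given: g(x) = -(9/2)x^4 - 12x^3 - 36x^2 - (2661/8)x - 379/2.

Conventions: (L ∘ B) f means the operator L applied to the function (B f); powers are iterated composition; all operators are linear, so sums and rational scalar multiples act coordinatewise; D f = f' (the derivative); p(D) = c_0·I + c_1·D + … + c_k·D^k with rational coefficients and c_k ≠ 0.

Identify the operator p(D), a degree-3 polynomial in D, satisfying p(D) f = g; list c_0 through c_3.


D^0 f = 3x^4 + 8x^3 - (9/4)x - 5/3
D^1 f = 12x^3 + 24x^2 - 9/4
D^2 f = 36x^2 + 48x
D^3 f = 72x + 48
matching coefficients of g against c_0 f + c_1 Df + … from the top degree down determines the c_i
solution: c_0 = -3/2, c_1 = 0, c_2 = -1, c_3 = -4

p(D) = -(3/2)·I − D^2 − 4·D^3, i.e. c_0 = -3/2, c_1 = 0, c_2 = -1, c_3 = -4


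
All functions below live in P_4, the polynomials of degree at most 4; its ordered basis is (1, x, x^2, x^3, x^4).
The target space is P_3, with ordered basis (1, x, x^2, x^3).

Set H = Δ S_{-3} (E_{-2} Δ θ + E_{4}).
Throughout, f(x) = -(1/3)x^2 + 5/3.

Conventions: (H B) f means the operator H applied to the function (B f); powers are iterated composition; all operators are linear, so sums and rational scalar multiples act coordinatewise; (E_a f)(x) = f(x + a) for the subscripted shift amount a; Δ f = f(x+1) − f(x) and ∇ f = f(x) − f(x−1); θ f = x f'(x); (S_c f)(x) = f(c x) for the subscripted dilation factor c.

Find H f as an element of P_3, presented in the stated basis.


θ f = -(2/3)x^2
Δ θ f = -(4/3)x - 2/3
E_{-2} Δ θ f = -(4/3)x + 2
E_{4} f = -(1/3)x^2 - (8/3)x - 11/3
(E_{-2} Δ θ + E_{4}) f = -(1/3)x^2 - 4x - 5/3
S_{-3} (E_{-2} Δ θ + E_{4}) f = -3x^2 + 12x - 5/3
Δ S_{-3} (E_{-2} Δ θ + E_{4}) f = -6x + 9

g(x) = -6x + 9


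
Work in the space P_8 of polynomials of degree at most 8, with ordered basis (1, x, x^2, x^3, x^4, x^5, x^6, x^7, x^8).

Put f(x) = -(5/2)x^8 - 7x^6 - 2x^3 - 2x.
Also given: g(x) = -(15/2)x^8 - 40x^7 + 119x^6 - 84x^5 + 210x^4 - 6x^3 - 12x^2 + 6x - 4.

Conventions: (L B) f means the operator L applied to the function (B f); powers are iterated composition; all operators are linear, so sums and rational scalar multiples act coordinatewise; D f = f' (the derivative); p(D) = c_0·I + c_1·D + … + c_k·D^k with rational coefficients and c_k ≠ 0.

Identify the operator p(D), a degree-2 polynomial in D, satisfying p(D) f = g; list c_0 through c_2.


c_0 = 3, c_1 = 2, c_2 = -1

D^0 f = -(5/2)x^8 - 7x^6 - 2x^3 - 2x
D^1 f = -20x^7 - 42x^5 - 6x^2 - 2
D^2 f = -140x^6 - 210x^4 - 12x
matching coefficients of g against c_0 f + c_1 Df + … from the top degree down determines the c_i
solution: c_0 = 3, c_1 = 2, c_2 = -1


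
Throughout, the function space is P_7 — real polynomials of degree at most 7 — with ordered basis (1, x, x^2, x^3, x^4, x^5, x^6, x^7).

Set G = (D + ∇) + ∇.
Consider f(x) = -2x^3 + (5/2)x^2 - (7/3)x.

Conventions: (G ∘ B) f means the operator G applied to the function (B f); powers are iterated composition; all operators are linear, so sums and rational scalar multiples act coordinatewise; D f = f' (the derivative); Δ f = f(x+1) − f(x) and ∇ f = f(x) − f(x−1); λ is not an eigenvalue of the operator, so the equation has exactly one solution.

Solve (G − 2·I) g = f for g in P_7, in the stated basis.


the image equals g(x) = x^3 + (13/4)x^2 + (95/12)x + 77/8

write g with unknown coordinates in the stated basis and equate coefficients in (G − 2·I) g = f
solving from the highest basis element down gives g = x^3 + (13/4)x^2 + (95/12)x + 77/8
check: G g = 9x^2 + (27/2)x + 77/4
so G g − 2·g = -2x^3 + (5/2)x^2 - (7/3)x = f ✓


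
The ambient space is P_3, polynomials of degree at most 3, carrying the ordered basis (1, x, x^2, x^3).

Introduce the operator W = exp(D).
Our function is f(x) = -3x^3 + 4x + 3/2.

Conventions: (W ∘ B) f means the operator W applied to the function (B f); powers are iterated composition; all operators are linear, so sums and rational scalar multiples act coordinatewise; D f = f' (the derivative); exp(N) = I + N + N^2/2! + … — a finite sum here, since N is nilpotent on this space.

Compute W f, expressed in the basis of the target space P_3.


the result is g(x) = -3x^3 - 9x^2 - 5x + 5/2

order-1 term: -9x^2 + 4
order-2 term: -9x
order-3 term: -3
the series for exp(D) f terminates at order 3
exp(D) f = -3x^3 - 9x^2 - 5x + 5/2


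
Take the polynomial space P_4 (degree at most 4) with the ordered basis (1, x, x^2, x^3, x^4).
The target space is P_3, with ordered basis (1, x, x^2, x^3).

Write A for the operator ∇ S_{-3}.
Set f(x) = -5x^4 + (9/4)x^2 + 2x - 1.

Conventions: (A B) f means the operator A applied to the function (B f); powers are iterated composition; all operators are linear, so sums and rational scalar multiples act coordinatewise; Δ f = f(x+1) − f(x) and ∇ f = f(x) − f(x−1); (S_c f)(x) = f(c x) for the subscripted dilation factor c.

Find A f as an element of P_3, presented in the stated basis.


the result is g(x) = -1620x^3 + 2430x^2 - (3159/2)x + 1515/4

S_{-3} f = -405x^4 + (81/4)x^2 - 6x - 1
∇ S_{-3} f = -1620x^3 + 2430x^2 - (3159/2)x + 1515/4


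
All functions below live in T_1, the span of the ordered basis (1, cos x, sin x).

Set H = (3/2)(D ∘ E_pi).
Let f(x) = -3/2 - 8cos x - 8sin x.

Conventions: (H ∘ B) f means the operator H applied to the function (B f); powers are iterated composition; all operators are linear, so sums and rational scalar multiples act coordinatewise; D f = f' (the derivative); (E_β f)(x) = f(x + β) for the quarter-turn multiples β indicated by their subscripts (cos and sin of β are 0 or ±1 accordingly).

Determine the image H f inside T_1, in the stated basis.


E_pi f = -3/2 + 8cos x + 8sin x
D E_pi f = 8cos x - 8sin x
((3/2)(D ∘ E_pi)) f = 12cos x - 12sin x

g(x) = 12cos x - 12sin x


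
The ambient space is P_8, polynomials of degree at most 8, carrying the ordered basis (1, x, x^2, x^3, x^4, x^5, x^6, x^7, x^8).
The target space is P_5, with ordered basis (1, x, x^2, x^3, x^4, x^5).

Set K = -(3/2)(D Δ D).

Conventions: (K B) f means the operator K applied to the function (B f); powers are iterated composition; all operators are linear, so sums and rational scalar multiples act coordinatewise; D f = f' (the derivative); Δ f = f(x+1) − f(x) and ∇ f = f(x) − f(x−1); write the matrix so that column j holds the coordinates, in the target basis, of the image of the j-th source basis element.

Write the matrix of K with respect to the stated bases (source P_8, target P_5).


image of 1: 0
image of x: 0
image of x^2: 0
image of x^3: -9
image of x^4: -36x - 18
image of x^5: -90x^2 - 90x - 30
image of x^6: -180x^3 - 270x^2 - 180x - 45
image of x^7: -315x^4 - 630x^3 - 630x^2 - 315x - 63
image of x^8: -504x^5 - 1260x^4 - 1680x^3 - 1260x^2 - 504x - 84
each image's coordinates form column j of the matrix

the matrix is [[0, 0, 0, -9, -18, -30, -45, -63, -84]; [0, 0, 0, 0, -36, -90, -180, -315, -504]; [0, 0, 0, 0, 0, -90, -270, -630, -1260]; [0, 0, 0, 0, 0, 0, -180, -630, -1680]; [0, 0, 0, 0, 0, 0, 0, -315, -1260]; [0, 0, 0, 0, 0, 0, 0, 0, -504]] (rows listed top to bottom)


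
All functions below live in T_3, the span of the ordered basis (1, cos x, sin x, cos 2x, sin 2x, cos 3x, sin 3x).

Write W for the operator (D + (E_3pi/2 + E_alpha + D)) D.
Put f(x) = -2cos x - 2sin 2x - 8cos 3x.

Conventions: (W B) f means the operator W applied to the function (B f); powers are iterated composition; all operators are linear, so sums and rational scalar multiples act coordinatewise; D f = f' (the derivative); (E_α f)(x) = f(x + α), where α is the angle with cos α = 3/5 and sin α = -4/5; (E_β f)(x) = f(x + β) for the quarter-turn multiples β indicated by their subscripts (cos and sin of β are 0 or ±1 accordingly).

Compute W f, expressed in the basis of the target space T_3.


the image equals g(x) = (2/5)cos x + (6/5)sin x + (128/25)cos 2x + (304/25)sin 2x + (19944/125)cos 3x - (2808/125)sin 3x

D f = 2sin x - 4cos 2x + 24sin 3x
D D f = 2cos x + 8sin 2x + 72cos 3x
E_3pi/2 D f = -2cos x + 4cos 2x + 24cos 3x
E_alpha D f = -(8/5)cos x + (6/5)sin x + (28/25)cos 2x - (96/25)sin 2x - (1056/125)cos 3x - (2808/125)sin 3x
D D f = 2cos x + 8sin 2x + 72cos 3x
(E_3pi/2 + E_alpha + D) D f = -(8/5)cos x + (6/5)sin x + (128/25)cos 2x + (104/25)sin 2x + (10944/125)cos 3x - (2808/125)sin 3x
(D + (E_3pi/2 + E_alpha + D)) D f = (2/5)cos x + (6/5)sin x + (128/25)cos 2x + (304/25)sin 2x + (19944/125)cos 3x - (2808/125)sin 3x


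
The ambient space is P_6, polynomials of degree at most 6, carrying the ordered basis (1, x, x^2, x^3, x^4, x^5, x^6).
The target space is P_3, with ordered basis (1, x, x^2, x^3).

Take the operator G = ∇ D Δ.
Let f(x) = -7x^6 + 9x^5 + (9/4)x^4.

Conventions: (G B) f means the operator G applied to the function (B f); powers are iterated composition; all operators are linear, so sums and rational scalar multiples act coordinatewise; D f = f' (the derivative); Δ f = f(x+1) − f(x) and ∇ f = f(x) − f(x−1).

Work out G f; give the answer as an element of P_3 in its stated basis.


g(x) = -840x^3 + 540x^2 - 366x + 90

Δ f = -42x^5 - 60x^4 - 41x^3 - (3/2)x^2 + 12x + 17/4
D Δ f = -210x^4 - 240x^3 - 123x^2 - 3x + 12
∇ D Δ f = -840x^3 + 540x^2 - 366x + 90


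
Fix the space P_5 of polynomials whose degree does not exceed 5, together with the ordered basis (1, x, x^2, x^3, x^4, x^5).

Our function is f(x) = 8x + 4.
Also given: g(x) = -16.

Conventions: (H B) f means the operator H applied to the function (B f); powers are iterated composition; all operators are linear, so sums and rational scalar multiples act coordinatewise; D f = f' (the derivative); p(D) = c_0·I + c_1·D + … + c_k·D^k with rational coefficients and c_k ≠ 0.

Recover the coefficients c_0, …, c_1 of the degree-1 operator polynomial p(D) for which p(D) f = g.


p(D) = -2·D, i.e. c_0 = 0, c_1 = -2

D^0 f = 8x + 4
D^1 f = 8
matching coefficients of g against c_0 f + c_1 Df + … from the top degree down determines the c_i
solution: c_0 = 0, c_1 = -2


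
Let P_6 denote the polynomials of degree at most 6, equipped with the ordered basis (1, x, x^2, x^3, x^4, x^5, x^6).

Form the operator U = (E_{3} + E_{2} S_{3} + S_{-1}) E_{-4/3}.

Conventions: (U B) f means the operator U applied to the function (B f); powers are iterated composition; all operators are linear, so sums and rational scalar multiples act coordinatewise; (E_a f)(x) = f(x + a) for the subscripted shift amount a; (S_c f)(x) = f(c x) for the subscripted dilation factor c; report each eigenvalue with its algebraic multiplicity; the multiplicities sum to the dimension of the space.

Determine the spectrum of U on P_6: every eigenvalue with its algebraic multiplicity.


image of 1: 3
image of x: 3x + 5
image of x^2: 11x^2 + 34x + 79/3
image of x^3: 27x^3 + 127x^2 + 199x + 935/9
image of x^4: 83x^4 + 516x^3 + (3610/3)x^2 + (11228/9)x + 13099/27
image of x^5: 243x^5 + (5675/3)x^4 + 5890x^3 + (247570/27)x^2 + (192695/27)x + 179975/81
image of x^6: 731x^6 + 6822x^5 + (79585/3)x^4 + 55020x^3 + (1733125/27)x^2 + (1078414/27)x + 2516419/243
the matrix is upper triangular; its diagonal is (3, 3, 11, 27, 83, 243, 731)
for a triangular matrix the eigenvalues are the diagonal entries, with algebraic multiplicity their repetition count

λ = 3 (multiplicity 2), λ = 11 (multiplicity 1), λ = 27 (multiplicity 1), λ = 83 (multiplicity 1), λ = 243 (multiplicity 1), λ = 731 (multiplicity 1)


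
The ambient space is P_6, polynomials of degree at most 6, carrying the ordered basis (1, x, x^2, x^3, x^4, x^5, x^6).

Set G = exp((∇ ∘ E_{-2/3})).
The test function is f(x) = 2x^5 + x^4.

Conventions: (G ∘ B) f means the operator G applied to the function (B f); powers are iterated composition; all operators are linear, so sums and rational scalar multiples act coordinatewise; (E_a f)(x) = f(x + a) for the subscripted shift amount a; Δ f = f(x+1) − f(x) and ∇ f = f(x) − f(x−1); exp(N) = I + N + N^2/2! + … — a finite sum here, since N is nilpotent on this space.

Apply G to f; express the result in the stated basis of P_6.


g(x) = 2x^5 + 11x^4 - (68/3)x^3 - (124/3)x^2 + (3370/27)x - 2711/81

order-1 term: 10x^4 - (128/3)x^3 + (218/3)x^2 - (1562/27)x + 1453/81
order-2 term: 20x^3 - 134x^2 + (926/3)x - 6581/27
order-3 term: 20x^2 - 136x + 236
order-4 term: 10x - 137/3
order-5 term: 2
the series for exp((∇ ∘ E_{-2/3})) f terminates at order 5
exp((∇ ∘ E_{-2/3})) f = 2x^5 + 11x^4 - (68/3)x^3 - (124/3)x^2 + (3370/27)x - 2711/81


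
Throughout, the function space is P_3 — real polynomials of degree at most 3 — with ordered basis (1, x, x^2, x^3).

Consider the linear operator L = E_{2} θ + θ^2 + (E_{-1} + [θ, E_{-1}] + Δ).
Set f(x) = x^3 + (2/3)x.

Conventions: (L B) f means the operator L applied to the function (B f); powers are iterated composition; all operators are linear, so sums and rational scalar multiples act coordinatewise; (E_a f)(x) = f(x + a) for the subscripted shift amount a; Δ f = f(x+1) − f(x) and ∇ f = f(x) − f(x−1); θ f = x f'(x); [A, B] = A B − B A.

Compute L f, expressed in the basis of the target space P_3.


the result is g(x) = 13x^3 + 21x^2 + 38x + 29

θ f = 3x^3 + (2/3)x
E_{2} θ f = 3x^3 + 18x^2 + (110/3)x + 76/3
θ f = 3x^3 + (2/3)x
θ θ f = 9x^3 + (2/3)x
E_{-1} f = x^3 - 3x^2 + (11/3)x - 5/3
E_{-1} f = x^3 - 3x^2 + (11/3)x - 5/3
θ E_{-1} f = 3x^3 - 6x^2 + (11/3)x
θ f = 3x^3 + (2/3)x
E_{-1} θ f = 3x^3 - 9x^2 + (29/3)x - 11/3
[θ, E_{-1}] f = 3x^2 - 6x + 11/3
Δ f = 3x^2 + 3x + 5/3
(E_{-1} + [θ, E_{-1}] + Δ) f = x^3 + 3x^2 + (2/3)x + 11/3
(E_{2} θ + θ^2 + (E_{-1} + [θ, E_{-1}] + Δ)) f = 13x^3 + 21x^2 + 38x + 29


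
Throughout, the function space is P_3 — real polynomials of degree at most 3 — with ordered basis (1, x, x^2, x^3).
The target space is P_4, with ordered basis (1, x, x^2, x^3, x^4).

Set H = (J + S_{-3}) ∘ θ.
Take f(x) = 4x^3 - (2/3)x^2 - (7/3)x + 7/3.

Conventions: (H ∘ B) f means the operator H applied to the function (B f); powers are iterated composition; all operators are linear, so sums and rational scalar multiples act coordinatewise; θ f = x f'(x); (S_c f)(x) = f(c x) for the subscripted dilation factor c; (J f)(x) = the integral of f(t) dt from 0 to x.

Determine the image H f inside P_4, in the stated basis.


θ f = 12x^3 - (4/3)x^2 - (7/3)x
J θ f = 3x^4 - (4/9)x^3 - (7/6)x^2
S_{-3} θ f = -324x^3 - 12x^2 + 7x
(J + S_{-3}) θ f = 3x^4 - (2920/9)x^3 - (79/6)x^2 + 7x

the image equals g(x) = 3x^4 - (2920/9)x^3 - (79/6)x^2 + 7x


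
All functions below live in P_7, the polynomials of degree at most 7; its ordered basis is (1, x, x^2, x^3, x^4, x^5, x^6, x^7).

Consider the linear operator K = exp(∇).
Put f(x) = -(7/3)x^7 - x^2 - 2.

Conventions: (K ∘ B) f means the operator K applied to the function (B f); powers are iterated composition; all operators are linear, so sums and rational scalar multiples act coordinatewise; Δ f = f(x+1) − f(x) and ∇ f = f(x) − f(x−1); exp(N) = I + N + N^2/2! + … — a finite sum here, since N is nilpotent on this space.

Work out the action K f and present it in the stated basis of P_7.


g(x) = -(7/3)x^7 - (49/3)x^6 + (245/3)x^4 - (245/3)x^3 - 99x^2 + 145x - 23

order-1 term: -(49/3)x^6 + 49x^5 - (245/3)x^4 + (245/3)x^3 - 49x^2 + (43/3)x - 4/3
order-2 term: -49x^5 + 245x^4 - (1715/3)x^3 + 735x^2 - (1519/3)x + 146
order-3 term: -(245/3)x^4 + 490x^3 - 1225x^2 + 1470x - 2107/3
order-4 term: -(245/3)x^3 + 490x^2 - (3185/3)x + 2450/3
order-5 term: -49x^2 + 245x - 980/3
order-6 term: -(49/3)x + 49
order-7 term: -7/3
the series for exp(∇) f terminates at order 7
exp(∇) f = -(7/3)x^7 - (49/3)x^6 + (245/3)x^4 - (245/3)x^3 - 99x^2 + 145x - 23


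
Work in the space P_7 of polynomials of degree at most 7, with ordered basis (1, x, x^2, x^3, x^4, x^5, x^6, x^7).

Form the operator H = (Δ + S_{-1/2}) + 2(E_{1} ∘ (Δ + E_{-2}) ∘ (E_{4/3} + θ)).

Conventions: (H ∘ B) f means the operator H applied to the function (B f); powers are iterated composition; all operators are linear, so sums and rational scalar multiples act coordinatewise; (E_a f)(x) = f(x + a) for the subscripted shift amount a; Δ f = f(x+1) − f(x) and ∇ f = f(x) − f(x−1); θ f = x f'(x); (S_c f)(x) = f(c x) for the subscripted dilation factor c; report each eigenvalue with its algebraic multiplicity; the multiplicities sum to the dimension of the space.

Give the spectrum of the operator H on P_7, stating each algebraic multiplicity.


λ = 3 (multiplicity 1), λ = 7/2 (multiplicity 1), λ = 25/4 (multiplicity 1), λ = 63/8 (multiplicity 1), λ = 161/16 (multiplicity 1), λ = 383/32 (multiplicity 1), λ = 897/64 (multiplicity 1), λ = 2047/128 (multiplicity 1)

image of 1: 3
image of x: (7/2)x + 11/3
image of x^2: (25/4)x^2 + (22/3)x + 257/9
image of x^3: (63/8)x^3 + 11x^2 + (329/3)x + 2315/27
image of x^4: (161/16)x^4 + (44/3)x^3 + (802/3)x^2 + (10556/27)x + 25649/81
image of x^5: (383/32)x^5 + (55/3)x^4 + (4730/9)x^3 + (29630/27)x^2 + (141205/81)x + 239531/243
image of x^6: (897/64)x^6 + 22x^5 + (2725/3)x^4 + (65740/27)x^3 + (154165/27)x^2 + (508222/81)x + 2325305/729
image of x^7: (2047/128)x^7 + (77/3)x^6 + (4319/3)x^5 + (126385/27)x^4 + (1169875/81)x^3 + (1880837/81)x^2 + (16930319/729)x + 22212971/2187
the matrix is upper triangular; its diagonal is (3, 7/2, 25/4, 63/8, 161/16, 383/32, 897/64, 2047/128)
for a triangular matrix the eigenvalues are the diagonal entries, with algebraic multiplicity their repetition count


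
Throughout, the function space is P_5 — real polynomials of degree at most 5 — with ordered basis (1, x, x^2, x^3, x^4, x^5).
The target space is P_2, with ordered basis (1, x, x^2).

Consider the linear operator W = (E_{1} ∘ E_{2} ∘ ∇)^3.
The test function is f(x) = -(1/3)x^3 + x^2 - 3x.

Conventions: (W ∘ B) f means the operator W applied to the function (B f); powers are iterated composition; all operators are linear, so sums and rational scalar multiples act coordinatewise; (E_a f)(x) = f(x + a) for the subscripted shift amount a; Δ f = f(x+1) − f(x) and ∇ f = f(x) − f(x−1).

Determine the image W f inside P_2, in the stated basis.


∇ f = -x^2 + 3x - 13/3
E_{2} ∇ f = -x^2 - x - 7/3
E_{1} E_{2} ∇ f = -x^2 - 3x - 13/3
∇ (E_{1} ∘ E_{2} ∘ ∇) f = -2x - 2
E_{2} ∇ (E_{1} ∘ E_{2} ∘ ∇) f = -2x - 6
E_{1} E_{2} ∇ (E_{1} ∘ E_{2} ∘ ∇) f = -2x - 8
∇ (E_{1} ∘ E_{2} ∘ ∇) (E_{1} ∘ E_{2} ∘ ∇) f = -2
E_{2} ∇ (E_{1} ∘ E_{2} ∘ ∇) (E_{1} ∘ E_{2} ∘ ∇) f = -2
E_{1} E_{2} ∇ (E_{1} ∘ E_{2} ∘ ∇) (E_{1} ∘ E_{2} ∘ ∇) f = -2

the result is g(x) = -2


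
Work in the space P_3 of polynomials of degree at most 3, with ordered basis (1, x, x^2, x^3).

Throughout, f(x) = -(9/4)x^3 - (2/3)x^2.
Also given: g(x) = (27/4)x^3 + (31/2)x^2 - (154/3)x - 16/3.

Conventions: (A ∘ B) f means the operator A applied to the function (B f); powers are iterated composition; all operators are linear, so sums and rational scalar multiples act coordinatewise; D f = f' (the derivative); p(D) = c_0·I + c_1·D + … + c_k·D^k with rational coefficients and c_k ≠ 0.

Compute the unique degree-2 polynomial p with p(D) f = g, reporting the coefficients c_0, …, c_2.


D^0 f = -(9/4)x^3 - (2/3)x^2
D^1 f = -(27/4)x^2 - (4/3)x
D^2 f = -(27/2)x - 4/3
matching coefficients of g against c_0 f + c_1 Df + … from the top degree down determines the c_i
solution: c_0 = -3, c_1 = -2, c_2 = 4

p(D) = -3·I − 2·D + 4·D^2, i.e. c_0 = -3, c_1 = -2, c_2 = 4


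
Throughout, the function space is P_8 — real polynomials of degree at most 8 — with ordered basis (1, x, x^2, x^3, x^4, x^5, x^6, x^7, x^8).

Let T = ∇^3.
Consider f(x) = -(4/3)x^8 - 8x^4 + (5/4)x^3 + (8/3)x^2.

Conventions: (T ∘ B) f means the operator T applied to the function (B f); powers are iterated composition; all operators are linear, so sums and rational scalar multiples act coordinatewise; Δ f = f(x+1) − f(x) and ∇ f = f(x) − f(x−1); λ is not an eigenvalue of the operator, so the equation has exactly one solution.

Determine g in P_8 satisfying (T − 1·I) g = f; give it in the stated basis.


write g with unknown coordinates in the stated basis and equate coefficients in (T − 1·I) g = f
solving from the highest basis element down gives g = (4/3)x^8 + 448x^5 - 3352x^4 + (44795/4)x^3 + (20152/3)x^2 - 141824x + 494673/2
check: T g = 448x^5 - 3360x^4 + 11200x^3 + 6720x^2 - 141824x + 494673/2
so T g − 1·g = -(4/3)x^8 - 8x^4 + (5/4)x^3 + (8/3)x^2 = f ✓

the result is g(x) = (4/3)x^8 + 448x^5 - 3352x^4 + (44795/4)x^3 + (20152/3)x^2 - 141824x + 494673/2


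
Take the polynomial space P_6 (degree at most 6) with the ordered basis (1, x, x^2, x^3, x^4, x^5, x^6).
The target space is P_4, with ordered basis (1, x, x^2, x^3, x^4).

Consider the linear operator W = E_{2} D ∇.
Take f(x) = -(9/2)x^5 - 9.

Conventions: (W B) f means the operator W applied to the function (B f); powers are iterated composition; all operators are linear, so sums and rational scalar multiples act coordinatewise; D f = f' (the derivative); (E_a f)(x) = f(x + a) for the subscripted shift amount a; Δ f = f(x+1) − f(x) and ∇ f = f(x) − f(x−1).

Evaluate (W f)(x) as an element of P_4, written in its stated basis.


∇ f = -(45/2)x^4 + 45x^3 - 45x^2 + (45/2)x - 9/2
D ∇ f = -90x^3 + 135x^2 - 90x + 45/2
E_{2} D ∇ f = -90x^3 - 405x^2 - 630x - 675/2

the result is g(x) = -90x^3 - 405x^2 - 630x - 675/2


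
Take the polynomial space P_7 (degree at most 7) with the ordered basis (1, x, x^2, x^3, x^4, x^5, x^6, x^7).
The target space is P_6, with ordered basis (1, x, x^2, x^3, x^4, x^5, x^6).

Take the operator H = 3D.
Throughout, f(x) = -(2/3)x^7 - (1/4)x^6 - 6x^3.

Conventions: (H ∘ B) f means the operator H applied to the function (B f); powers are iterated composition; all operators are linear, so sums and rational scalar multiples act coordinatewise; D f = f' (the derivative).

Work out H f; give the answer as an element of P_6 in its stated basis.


the result is g(x) = -14x^6 - (9/2)x^5 - 54x^2

D f = -(14/3)x^6 - (3/2)x^5 - 18x^2
(3D) f = -14x^6 - (9/2)x^5 - 54x^2


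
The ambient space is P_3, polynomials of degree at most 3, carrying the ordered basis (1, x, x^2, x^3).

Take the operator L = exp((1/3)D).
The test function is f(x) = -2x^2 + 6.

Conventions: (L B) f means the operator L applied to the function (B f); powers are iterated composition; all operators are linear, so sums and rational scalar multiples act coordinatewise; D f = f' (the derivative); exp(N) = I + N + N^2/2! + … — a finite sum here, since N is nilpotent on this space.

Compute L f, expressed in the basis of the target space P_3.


order-1 term: -(4/3)x
order-2 term: -2/9
the series for exp((1/3)D) f terminates at order 2
exp((1/3)D) f = -2x^2 - (4/3)x + 52/9

the image equals g(x) = -2x^2 - (4/3)x + 52/9


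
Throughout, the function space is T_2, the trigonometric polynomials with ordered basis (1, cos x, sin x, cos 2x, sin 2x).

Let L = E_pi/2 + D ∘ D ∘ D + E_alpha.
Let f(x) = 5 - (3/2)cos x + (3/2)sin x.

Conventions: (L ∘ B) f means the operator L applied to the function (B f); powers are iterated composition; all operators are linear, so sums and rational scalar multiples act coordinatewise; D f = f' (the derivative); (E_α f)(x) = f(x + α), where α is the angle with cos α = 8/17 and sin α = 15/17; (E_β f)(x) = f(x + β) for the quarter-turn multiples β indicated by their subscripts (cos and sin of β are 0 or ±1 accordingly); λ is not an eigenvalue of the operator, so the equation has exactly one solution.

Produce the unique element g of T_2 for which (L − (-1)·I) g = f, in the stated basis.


the image equals g(x) = 5/3 - (6/5)cos x + (3/10)sin x

write g with unknown coordinates in the stated basis and equate coefficients in (L − (-1)·I) g = f
solving from the highest basis element down gives g = 5/3 - (6/5)cos x + (3/10)sin x
check: L g = 10/3 - (3/10)cos x + (6/5)sin x
so L g − (-1)·g = 5 - (3/2)cos x + (3/2)sin x = f ✓


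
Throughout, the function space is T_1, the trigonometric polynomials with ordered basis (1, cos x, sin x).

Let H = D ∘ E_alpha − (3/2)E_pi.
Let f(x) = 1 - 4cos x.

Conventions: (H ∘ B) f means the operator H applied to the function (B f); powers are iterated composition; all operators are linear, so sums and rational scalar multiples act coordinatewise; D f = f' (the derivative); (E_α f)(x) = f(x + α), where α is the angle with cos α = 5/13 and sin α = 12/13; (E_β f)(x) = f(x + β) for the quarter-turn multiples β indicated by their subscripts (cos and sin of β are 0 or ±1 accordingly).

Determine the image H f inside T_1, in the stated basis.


E_alpha f = 1 - (20/13)cos x + (48/13)sin x
D E_alpha f = (48/13)cos x + (20/13)sin x
E_pi f = 1 + 4cos x
(-(3/2)E_pi) f = -3/2 - 6cos x
(D ∘ E_alpha − (3/2)E_pi) f = -3/2 - (30/13)cos x + (20/13)sin x

the result is g(x) = -3/2 - (30/13)cos x + (20/13)sin x


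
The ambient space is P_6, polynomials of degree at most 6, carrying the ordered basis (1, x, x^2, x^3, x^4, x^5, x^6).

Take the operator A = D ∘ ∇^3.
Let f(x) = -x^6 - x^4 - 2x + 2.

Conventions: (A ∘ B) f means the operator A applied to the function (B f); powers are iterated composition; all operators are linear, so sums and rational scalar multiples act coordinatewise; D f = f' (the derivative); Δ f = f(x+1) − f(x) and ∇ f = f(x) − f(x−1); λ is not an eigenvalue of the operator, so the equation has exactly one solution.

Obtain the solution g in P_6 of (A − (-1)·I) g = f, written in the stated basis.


the result is g(x) = -x^6 - x^4 + 360x^2 - 1082x + 926

write g with unknown coordinates in the stated basis and equate coefficients in (A − (-1)·I) g = f
solving from the highest basis element down gives g = -x^6 - x^4 + 360x^2 - 1082x + 926
check: A g = -360x^2 + 1080x - 924
so A g − (-1)·g = -x^6 - x^4 - 2x + 2 = f ✓


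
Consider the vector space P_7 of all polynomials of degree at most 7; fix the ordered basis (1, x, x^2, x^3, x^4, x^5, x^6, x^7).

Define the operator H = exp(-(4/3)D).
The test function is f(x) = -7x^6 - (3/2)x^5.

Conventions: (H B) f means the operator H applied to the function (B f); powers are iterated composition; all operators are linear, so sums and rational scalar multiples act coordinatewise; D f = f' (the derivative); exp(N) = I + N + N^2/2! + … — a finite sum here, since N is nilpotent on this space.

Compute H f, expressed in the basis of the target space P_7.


order-1 term: 56x^5 + 10x^4
order-2 term: -(560/3)x^4 - (80/3)x^3
order-3 term: (8960/27)x^3 + (320/9)x^2
order-4 term: -(8960/27)x^2 - (640/27)x
order-5 term: (14336/81)x + 512/81
order-6 term: -28672/729
the series for exp(-(4/3)D) f terminates at order 6
exp(-(4/3)D) f = -7x^6 + (109/2)x^5 - (530/3)x^4 + (8240/27)x^3 - (8000/27)x^2 + (12416/81)x - 24064/729

the image equals g(x) = -7x^6 + (109/2)x^5 - (530/3)x^4 + (8240/27)x^3 - (8000/27)x^2 + (12416/81)x - 24064/729


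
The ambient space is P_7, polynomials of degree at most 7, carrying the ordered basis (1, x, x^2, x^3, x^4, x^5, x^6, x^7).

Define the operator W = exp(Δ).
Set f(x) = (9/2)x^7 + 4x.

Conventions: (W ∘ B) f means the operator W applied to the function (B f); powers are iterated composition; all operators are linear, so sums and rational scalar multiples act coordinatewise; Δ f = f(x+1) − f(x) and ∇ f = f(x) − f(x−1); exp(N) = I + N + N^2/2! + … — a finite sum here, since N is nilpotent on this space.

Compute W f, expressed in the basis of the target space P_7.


order-1 term: (63/2)x^6 + (189/2)x^5 + (315/2)x^4 + (315/2)x^3 + (189/2)x^2 + (63/2)x + 17/2
order-2 term: (189/2)x^5 + (945/2)x^4 + (2205/2)x^3 + (2835/2)x^2 + (1953/2)x + 567/2
order-3 term: (315/2)x^4 + 945x^3 + (4725/2)x^2 + 2835x + 2709/2
order-4 term: (315/2)x^3 + 945x^2 + (4095/2)x + 1575
order-5 term: (189/2)x^2 + (945/2)x + 630
order-6 term: (63/2)x + 189/2
order-7 term: 9/2
the series for exp(Δ) f terminates at order 7
exp(Δ) f = (9/2)x^7 + (63/2)x^6 + 189x^5 + (1575/2)x^4 + (4725/2)x^3 + 4914x^2 + (12797/2)x + 7901/2

the result is g(x) = (9/2)x^7 + (63/2)x^6 + 189x^5 + (1575/2)x^4 + (4725/2)x^3 + 4914x^2 + (12797/2)x + 7901/2


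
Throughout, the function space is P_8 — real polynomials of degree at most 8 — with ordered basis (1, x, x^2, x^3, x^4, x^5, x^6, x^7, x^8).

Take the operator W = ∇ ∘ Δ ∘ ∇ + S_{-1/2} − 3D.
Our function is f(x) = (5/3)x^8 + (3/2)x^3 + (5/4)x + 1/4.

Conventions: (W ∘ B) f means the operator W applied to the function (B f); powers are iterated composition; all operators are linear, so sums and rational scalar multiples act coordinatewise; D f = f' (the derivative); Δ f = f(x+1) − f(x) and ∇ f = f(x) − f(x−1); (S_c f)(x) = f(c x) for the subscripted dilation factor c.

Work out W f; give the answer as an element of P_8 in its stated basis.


the result is g(x) = (5/768)x^8 - 40x^7 + 560x^5 - 1400x^4 + (44797/16)x^3 - (5627/2)x^2 + (13435/8)x - 829/2

∇ f = (40/3)x^7 - (140/3)x^6 + (280/3)x^5 - (350/3)x^4 + (280/3)x^3 - (253/6)x^2 + (53/6)x + 13/12
Δ ∇ f = (280/3)x^6 + (700/3)x^4 + (280/3)x^2 + 9x + 10/3
∇ Δ ∇ f = 560x^5 - 1400x^4 + 2800x^3 - 2800x^2 + 1680x - 411
S_{-1/2} f = (5/768)x^8 - (3/16)x^3 - (5/8)x + 1/4
D f = (40/3)x^7 + (9/2)x^2 + 5/4
(-3D) f = -40x^7 - (27/2)x^2 - 15/4
(∇ ∘ Δ ∘ ∇ + S_{-1/2} − 3D) f = (5/768)x^8 - 40x^7 + 560x^5 - 1400x^4 + (44797/16)x^3 - (5627/2)x^2 + (13435/8)x - 829/2


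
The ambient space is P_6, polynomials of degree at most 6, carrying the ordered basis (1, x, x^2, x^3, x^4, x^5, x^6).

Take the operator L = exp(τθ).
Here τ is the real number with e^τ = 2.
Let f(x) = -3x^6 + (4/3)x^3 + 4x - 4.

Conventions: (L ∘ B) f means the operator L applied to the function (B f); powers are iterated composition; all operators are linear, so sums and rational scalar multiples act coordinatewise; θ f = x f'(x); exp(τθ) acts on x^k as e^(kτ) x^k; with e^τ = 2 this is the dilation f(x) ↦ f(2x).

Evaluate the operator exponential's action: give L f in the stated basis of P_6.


the image equals g(x) = -192x^6 + (32/3)x^3 + 8x - 4

exp(τθ) x^k = e^(kτ) x^k; with e^τ = 2 this sends x^k to 2^k x^k
x ↦ 2 x
x^3 ↦ 8 x^3
x^6 ↦ 64 x^6
applying this coordinatewise to f: exp(τθ) f = -192x^6 + (32/3)x^3 + 8x - 4


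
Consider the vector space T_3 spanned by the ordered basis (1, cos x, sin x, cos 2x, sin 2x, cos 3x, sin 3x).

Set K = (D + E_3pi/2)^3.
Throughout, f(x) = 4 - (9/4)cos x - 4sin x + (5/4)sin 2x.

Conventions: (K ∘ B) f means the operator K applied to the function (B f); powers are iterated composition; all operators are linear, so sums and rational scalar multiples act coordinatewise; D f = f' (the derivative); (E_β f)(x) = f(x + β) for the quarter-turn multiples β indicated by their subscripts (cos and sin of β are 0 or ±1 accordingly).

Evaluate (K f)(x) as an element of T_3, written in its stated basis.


g(x) = 4 - (5/2)cos 2x + (55/4)sin 2x

D f = -4cos x + (9/4)sin x + (5/2)cos 2x
E_3pi/2 f = 4 + 4cos x - (9/4)sin x - (5/4)sin 2x
(D + E_3pi/2) f = 4 + (5/2)cos 2x - (5/4)sin 2x
D (D + E_3pi/2) f = -(5/2)cos 2x - 5sin 2x
E_3pi/2 (D + E_3pi/2) f = 4 - (5/2)cos 2x + (5/4)sin 2x
(D + E_3pi/2) (D + E_3pi/2) f = 4 - 5cos 2x - (15/4)sin 2x
D (D + E_3pi/2) (D + E_3pi/2) f = -(15/2)cos 2x + 10sin 2x
E_3pi/2 (D + E_3pi/2) (D + E_3pi/2) f = 4 + 5cos 2x + (15/4)sin 2x
(D + E_3pi/2) (D + E_3pi/2) (D + E_3pi/2) f = 4 - (5/2)cos 2x + (55/4)sin 2x


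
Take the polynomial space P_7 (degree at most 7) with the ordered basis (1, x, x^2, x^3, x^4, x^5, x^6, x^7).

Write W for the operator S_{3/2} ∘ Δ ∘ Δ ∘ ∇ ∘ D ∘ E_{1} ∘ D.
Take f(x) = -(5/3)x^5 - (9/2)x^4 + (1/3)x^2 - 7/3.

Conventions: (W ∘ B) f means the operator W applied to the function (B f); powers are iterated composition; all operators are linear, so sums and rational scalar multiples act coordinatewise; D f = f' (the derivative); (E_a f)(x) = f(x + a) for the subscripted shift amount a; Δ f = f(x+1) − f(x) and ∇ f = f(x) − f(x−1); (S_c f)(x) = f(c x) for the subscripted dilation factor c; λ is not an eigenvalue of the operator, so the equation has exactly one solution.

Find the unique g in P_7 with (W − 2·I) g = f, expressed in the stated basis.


the image equals g(x) = (5/6)x^5 + (9/4)x^4 - (1/6)x^2 + 307/6

write g with unknown coordinates in the stated basis and equate coefficients in (W − 2·I) g = f
solving from the highest basis element down gives g = (5/6)x^5 + (9/4)x^4 - (1/6)x^2 + 307/6
check: W g = 100
so W g − 2·g = -(5/3)x^5 - (9/2)x^4 + (1/3)x^2 - 7/3 = f ✓


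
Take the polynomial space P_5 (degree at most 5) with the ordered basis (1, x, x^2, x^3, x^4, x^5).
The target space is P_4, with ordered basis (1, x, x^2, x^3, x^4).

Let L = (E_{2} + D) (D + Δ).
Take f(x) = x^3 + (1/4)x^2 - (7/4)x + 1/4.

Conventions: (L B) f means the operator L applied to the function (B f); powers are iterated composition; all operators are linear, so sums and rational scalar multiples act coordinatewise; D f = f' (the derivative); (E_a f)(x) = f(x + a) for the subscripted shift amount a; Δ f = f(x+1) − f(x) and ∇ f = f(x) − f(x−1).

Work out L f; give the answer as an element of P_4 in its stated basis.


D f = 3x^2 + (1/2)x - 7/4
Δ f = 3x^2 + (7/2)x - 1/2
(D + Δ) f = 6x^2 + 4x - 9/4
E_{2} (D + Δ) f = 6x^2 + 28x + 119/4
D (D + Δ) f = 12x + 4
(E_{2} + D) (D + Δ) f = 6x^2 + 40x + 135/4

g(x) = 6x^2 + 40x + 135/4


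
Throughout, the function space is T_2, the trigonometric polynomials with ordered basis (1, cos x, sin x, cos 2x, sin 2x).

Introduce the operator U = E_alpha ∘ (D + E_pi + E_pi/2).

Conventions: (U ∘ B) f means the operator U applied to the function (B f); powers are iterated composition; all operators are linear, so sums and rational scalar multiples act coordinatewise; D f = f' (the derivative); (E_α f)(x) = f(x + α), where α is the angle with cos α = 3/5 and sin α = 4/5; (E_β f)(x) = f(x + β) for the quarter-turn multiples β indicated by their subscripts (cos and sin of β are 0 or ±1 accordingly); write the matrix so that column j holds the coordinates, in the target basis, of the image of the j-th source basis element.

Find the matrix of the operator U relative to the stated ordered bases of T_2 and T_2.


the matrix is [[2, 0, 0, 0, 0]; [0, -11/5, 2/5, 0, 0]; [0, -2/5, -11/5, 0, 0]; [0, 0, 0, -48/25, -14/25]; [0, 0, 0, 14/25, -48/25]] (rows listed top to bottom)

image of 1: 2
image of cos x: -(11/5)cos x - (2/5)sin x
image of sin x: (2/5)cos x - (11/5)sin x
image of cos 2x: -(48/25)cos 2x + (14/25)sin 2x
image of sin 2x: -(14/25)cos 2x - (48/25)sin 2x
each image's coordinates form column j of the matrix


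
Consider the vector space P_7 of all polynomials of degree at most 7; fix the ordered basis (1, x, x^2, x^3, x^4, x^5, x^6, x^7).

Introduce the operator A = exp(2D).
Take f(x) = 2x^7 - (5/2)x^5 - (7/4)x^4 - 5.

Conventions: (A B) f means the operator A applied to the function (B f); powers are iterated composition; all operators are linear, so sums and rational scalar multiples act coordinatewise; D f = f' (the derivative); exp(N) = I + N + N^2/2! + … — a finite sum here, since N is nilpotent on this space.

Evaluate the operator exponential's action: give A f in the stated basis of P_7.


order-1 term: 28x^6 - 25x^4 - 14x^3
order-2 term: 168x^5 - 100x^3 - 42x^2
order-3 term: 560x^4 - 200x^2 - 56x
order-4 term: 1120x^3 - 200x - 28
order-5 term: 1344x^2 - 80
order-6 term: 896x
order-7 term: 256
the series for exp(2D) f terminates at order 7
exp(2D) f = 2x^7 + 28x^6 + (331/2)x^5 + (2133/4)x^4 + 1006x^3 + 1102x^2 + 640x + 143

the result is g(x) = 2x^7 + 28x^6 + (331/2)x^5 + (2133/4)x^4 + 1006x^3 + 1102x^2 + 640x + 143


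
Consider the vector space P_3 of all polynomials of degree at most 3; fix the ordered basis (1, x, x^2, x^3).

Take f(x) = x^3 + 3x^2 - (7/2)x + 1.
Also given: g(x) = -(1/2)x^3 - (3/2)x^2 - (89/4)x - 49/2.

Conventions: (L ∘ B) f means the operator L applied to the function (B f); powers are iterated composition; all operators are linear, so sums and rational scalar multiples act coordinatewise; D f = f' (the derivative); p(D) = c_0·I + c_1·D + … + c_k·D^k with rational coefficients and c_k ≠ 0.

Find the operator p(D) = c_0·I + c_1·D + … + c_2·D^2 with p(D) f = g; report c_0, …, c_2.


D^0 f = x^3 + 3x^2 - (7/2)x + 1
D^1 f = 3x^2 + 6x - 7/2
D^2 f = 6x + 6
matching coefficients of g against c_0 f + c_1 Df + … from the top degree down determines the c_i
solution: c_0 = -1/2, c_1 = 0, c_2 = -4

p(D) = -(1/2)·I − 4·D^2, i.e. c_0 = -1/2, c_1 = 0, c_2 = -4


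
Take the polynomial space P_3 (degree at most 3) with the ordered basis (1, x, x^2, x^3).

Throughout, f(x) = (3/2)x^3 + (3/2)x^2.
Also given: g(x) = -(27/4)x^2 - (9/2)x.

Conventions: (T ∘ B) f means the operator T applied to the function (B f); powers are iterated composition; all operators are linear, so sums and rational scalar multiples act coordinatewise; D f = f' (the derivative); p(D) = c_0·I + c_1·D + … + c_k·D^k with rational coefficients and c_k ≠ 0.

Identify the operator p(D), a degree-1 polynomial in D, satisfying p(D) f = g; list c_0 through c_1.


p(D) = -(3/2)·D, i.e. c_0 = 0, c_1 = -3/2

D^0 f = (3/2)x^3 + (3/2)x^2
D^1 f = (9/2)x^2 + 3x
matching coefficients of g against c_0 f + c_1 Df + … from the top degree down determines the c_i
solution: c_0 = 0, c_1 = -3/2


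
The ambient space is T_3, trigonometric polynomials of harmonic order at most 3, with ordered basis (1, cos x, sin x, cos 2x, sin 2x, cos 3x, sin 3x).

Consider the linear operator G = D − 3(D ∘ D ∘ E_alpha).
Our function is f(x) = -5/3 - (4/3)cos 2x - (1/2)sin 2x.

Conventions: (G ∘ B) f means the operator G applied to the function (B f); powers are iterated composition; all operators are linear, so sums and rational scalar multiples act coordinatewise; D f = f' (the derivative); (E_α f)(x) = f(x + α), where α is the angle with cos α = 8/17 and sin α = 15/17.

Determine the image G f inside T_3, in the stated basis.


the result is g(x) = (847/289)cos 2x + (16730/867)sin 2x

D f = -cos 2x + (8/3)sin 2x
E_alpha f = -5/3 + (284/867)cos 2x + (801/578)sin 2x
D E_alpha f = (801/289)cos 2x - (568/867)sin 2x
D D E_alpha f = -(1136/867)cos 2x - (1602/289)sin 2x
(-3(D ∘ D ∘ E_alpha)) f = (1136/289)cos 2x + (4806/289)sin 2x
(D − 3(D ∘ D ∘ E_alpha)) f = (847/289)cos 2x + (16730/867)sin 2x


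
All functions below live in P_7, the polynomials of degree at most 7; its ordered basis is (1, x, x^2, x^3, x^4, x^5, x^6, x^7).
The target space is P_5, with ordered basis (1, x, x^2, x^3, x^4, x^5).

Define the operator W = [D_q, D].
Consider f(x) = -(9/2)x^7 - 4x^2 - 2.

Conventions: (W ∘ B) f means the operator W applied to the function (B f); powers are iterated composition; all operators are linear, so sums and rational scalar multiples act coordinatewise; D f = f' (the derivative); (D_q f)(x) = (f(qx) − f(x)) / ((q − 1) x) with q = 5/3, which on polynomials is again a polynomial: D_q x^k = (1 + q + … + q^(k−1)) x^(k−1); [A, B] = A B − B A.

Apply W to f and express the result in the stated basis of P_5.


g(x) = (3967/9)x^5 + 8/3

D f = -(63/2)x^6 - 8x
D_q D f = -(26068/27)x^5 - 8
D_q f = -(37969/162)x^6 - (32/3)x
D D_q f = -(37969/27)x^5 - 32/3
[D_q, D] f = (3967/9)x^5 + 8/3
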